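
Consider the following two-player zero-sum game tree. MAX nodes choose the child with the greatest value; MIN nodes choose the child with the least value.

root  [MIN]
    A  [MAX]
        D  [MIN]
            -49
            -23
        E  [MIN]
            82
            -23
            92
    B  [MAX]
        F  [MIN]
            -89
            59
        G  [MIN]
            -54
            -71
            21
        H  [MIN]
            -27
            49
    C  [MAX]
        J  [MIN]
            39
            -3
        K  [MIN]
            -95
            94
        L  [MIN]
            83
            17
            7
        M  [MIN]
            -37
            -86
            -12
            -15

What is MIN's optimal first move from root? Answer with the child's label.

B

D (MIN): min(-49, -23) = -49
E (MIN): min(82, -23, 92) = -23
A (MAX): max(-49, -23) = -23
F (MIN): min(-89, 59) = -89
G (MIN): min(-54, -71, 21) = -71
H (MIN): min(-27, 49) = -27
B (MAX): max(-89, -71, -27) = -27
J (MIN): min(39, -3) = -3
K (MIN): min(-95, 94) = -95
L (MIN): min(83, 17, 7) = 7
M (MIN): min(-37, -86, -12, -15) = -86
C (MAX): max(-3, -95, 7, -86) = 7
root (MIN): min(-23, -27, 7) = -27
MIN at root wants the lowest of {A=-23, B=-27, C=7}, so chooses B.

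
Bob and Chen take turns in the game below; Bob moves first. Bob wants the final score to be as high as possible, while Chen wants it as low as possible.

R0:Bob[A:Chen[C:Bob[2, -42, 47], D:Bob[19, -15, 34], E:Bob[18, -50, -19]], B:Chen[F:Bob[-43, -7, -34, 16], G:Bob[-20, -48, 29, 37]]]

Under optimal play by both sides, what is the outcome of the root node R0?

C (Bob): max(2, -42, 47) = 47
D (Bob): max(19, -15, 34) = 34
E (Bob): max(18, -50, -19) = 18
A (Chen): min(47, 34, 18) = 18
F (Bob): max(-43, -7, -34, 16) = 16
G (Bob): max(-20, -48, 29, 37) = 37
B (Chen): min(16, 37) = 16
R0 (Bob): max(18, 16) = 18

18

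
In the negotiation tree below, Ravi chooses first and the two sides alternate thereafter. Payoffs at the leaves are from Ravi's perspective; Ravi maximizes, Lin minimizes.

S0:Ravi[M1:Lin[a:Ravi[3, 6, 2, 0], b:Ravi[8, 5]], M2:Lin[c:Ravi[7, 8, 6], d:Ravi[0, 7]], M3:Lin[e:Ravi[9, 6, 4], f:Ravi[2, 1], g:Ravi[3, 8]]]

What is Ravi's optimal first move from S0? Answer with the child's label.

M2

a (Ravi): max(3, 6, 2, 0) = 6
b (Ravi): max(8, 5) = 8
M1 (Lin): min(6, 8) = 6
c (Ravi): max(7, 8, 6) = 8
d (Ravi): max(0, 7) = 7
M2 (Lin): min(8, 7) = 7
e (Ravi): max(9, 6, 4) = 9
f (Ravi): max(2, 1) = 2
g (Ravi): max(3, 8) = 8
M3 (Lin): min(9, 2, 8) = 2
S0 (Ravi): max(6, 7, 2) = 7
Ravi at S0 wants the highest of {M1=6, M2=7, M3=2}, so chooses M2.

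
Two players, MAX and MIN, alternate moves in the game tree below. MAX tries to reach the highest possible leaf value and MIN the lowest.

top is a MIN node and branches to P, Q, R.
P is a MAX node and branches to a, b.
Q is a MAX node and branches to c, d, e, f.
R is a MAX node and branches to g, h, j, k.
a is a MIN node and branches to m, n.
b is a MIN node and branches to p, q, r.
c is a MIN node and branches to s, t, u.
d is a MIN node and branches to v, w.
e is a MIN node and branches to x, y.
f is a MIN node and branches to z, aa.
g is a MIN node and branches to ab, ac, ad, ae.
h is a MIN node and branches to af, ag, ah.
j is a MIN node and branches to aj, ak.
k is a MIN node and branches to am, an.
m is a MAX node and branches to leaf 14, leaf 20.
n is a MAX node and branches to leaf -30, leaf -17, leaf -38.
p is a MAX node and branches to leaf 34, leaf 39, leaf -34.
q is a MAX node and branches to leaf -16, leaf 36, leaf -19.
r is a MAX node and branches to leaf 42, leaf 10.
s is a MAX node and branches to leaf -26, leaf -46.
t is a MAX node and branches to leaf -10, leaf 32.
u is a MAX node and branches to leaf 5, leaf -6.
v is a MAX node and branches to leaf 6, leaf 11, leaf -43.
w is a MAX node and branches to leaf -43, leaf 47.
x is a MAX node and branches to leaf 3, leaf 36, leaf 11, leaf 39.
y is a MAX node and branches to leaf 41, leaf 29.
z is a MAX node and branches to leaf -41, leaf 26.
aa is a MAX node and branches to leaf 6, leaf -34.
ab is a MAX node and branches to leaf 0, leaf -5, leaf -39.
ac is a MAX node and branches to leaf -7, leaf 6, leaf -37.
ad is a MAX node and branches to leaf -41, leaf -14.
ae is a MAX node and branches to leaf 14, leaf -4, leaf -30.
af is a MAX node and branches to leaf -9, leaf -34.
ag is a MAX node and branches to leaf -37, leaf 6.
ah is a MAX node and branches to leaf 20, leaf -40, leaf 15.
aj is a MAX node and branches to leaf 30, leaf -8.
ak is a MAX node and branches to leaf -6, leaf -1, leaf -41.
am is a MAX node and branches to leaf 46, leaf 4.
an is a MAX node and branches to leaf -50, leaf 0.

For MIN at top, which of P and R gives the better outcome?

R

m (MAX): max(14, 20) = 20
n (MAX): max(-30, -17, -38) = -17
a (MIN): min(20, -17) = -17
p (MAX): max(34, 39, -34) = 39
q (MAX): max(-16, 36, -19) = 36
r (MAX): max(42, 10) = 42
b (MIN): min(39, 36, 42) = 36
P (MAX): max(-17, 36) = 36
ab (MAX): max(0, -5, -39) = 0
ac (MAX): max(-7, 6, -37) = 6
ad (MAX): max(-41, -14) = -14
ae (MAX): max(14, -4, -30) = 14
g (MIN): min(0, 6, -14, 14) = -14
af (MAX): max(-9, -34) = -9
ag (MAX): max(-37, 6) = 6
ah (MAX): max(20, -40, 15) = 20
h (MIN): min(-9, 6, 20) = -9
aj (MAX): max(30, -8) = 30
ak (MAX): max(-6, -1, -41) = -1
j (MIN): min(30, -1) = -1
am (MAX): max(46, 4) = 46
an (MAX): max(-50, 0) = 0
k (MIN): min(46, 0) = 0
R (MAX): max(-14, -9, -1, 0) = 0
MIN prefers the lower value; P=36, R=0. R is better since 0 < 36.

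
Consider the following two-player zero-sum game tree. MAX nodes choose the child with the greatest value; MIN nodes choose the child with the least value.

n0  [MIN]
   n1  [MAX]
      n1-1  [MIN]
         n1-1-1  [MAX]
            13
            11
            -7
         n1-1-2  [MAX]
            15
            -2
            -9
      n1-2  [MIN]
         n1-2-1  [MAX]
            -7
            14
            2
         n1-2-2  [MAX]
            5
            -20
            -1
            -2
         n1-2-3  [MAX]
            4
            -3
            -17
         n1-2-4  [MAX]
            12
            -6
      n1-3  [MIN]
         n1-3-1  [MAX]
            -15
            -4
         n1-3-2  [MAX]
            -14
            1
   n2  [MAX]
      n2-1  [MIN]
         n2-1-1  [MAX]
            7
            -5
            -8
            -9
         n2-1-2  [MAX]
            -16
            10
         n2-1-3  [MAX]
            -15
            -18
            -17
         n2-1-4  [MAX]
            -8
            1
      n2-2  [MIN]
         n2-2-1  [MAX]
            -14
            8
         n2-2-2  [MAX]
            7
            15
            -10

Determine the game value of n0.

8

n1-1-1 (MAX): max(13, 11, -7) = 13
n1-1-2 (MAX): max(15, -2, -9) = 15
n1-1 (MIN): min(13, 15) = 13
n1-2-1 (MAX): max(-7, 14, 2) = 14
n1-2-2 (MAX): max(5, -20, -1, -2) = 5
n1-2-3 (MAX): max(4, -3, -17) = 4
n1-2-4 (MAX): max(12, -6) = 12
n1-2 (MIN): min(14, 5, 4, 12) = 4
n1-3-1 (MAX): max(-15, -4) = -4
n1-3-2 (MAX): max(-14, 1) = 1
n1-3 (MIN): min(-4, 1) = -4
n1 (MAX): max(13, 4, -4) = 13
n2-1-1 (MAX): max(7, -5, -8, -9) = 7
n2-1-2 (MAX): max(-16, 10) = 10
n2-1-3 (MAX): max(-15, -18, -17) = -15
n2-1-4 (MAX): max(-8, 1) = 1
n2-1 (MIN): min(7, 10, -15, 1) = -15
n2-2-1 (MAX): max(-14, 8) = 8
n2-2-2 (MAX): max(7, 15, -10) = 15
n2-2 (MIN): min(8, 15) = 8
n2 (MAX): max(-15, 8) = 8
n0 (MIN): min(13, 8) = 8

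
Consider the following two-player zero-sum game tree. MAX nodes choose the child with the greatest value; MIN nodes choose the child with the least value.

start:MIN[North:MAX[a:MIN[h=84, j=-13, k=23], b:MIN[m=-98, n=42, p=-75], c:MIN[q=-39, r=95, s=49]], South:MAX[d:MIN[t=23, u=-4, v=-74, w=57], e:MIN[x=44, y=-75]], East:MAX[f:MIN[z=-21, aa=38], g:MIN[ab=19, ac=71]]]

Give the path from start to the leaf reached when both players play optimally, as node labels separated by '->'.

start -> South -> d -> v

a (MIN): min(84, -13, 23) = -13
b (MIN): min(-98, 42, -75) = -98
c (MIN): min(-39, 95, 49) = -39
North (MAX): max(-13, -98, -39) = -13
d (MIN): min(23, -4, -74, 57) = -74
e (MIN): min(44, -75) = -75
South (MAX): max(-74, -75) = -74
f (MIN): min(-21, 38) = -21
g (MIN): min(19, 71) = 19
East (MAX): max(-21, 19) = 19
start (MIN): min(-13, -74, 19) = -74
At start, MIN picks South (lowest: -74).
At South, MAX picks d (highest: -74).
At d, MIN picks v (lowest: -74).
Terminal value -74.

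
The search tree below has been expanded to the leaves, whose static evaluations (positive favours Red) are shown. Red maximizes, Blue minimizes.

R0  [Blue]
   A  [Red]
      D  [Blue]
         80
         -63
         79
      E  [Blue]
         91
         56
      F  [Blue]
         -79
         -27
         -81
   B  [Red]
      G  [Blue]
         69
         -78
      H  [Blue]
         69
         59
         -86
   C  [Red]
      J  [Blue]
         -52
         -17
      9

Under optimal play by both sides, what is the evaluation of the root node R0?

-78

D (Blue): min(80, -63, 79) = -63
E (Blue): min(91, 56) = 56
F (Blue): min(-79, -27, -81) = -81
A (Red): max(-63, 56, -81) = 56
G (Blue): min(69, -78) = -78
H (Blue): min(69, 59, -86) = -86
B (Red): max(-78, -86) = -78
J (Blue): min(-52, -17) = -52
C (Red): max(-52, 9) = 9
R0 (Blue): min(56, -78, 9) = -78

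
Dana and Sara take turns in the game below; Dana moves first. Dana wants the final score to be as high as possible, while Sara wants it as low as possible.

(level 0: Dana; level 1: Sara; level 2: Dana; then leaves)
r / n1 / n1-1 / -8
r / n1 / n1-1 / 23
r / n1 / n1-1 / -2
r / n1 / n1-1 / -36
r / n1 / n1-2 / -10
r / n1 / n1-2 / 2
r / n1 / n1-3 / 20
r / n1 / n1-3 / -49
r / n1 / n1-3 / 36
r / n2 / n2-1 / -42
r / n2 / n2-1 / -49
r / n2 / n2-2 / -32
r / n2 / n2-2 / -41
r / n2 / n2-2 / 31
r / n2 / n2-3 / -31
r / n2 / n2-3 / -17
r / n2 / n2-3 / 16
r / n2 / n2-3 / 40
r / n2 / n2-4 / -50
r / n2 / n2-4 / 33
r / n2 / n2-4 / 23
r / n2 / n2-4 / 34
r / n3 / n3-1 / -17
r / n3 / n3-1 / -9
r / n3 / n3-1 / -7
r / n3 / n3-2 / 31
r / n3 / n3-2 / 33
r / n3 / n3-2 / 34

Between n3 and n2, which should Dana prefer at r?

n3

n3-1 (Dana): max(-17, -9, -7) = -7
n3-2 (Dana): max(31, 33, 34) = 34
n3 (Sara): min(-7, 34) = -7
n2-1 (Dana): max(-42, -49) = -42
n2-2 (Dana): max(-32, -41, 31) = 31
n2-3 (Dana): max(-31, -17, 16, 40) = 40
n2-4 (Dana): max(-50, 33, 23, 34) = 34
n2 (Sara): min(-42, 31, 40, 34) = -42
Dana prefers the higher value; n3=-7, n2=-42. n3 is better since -7 > -42.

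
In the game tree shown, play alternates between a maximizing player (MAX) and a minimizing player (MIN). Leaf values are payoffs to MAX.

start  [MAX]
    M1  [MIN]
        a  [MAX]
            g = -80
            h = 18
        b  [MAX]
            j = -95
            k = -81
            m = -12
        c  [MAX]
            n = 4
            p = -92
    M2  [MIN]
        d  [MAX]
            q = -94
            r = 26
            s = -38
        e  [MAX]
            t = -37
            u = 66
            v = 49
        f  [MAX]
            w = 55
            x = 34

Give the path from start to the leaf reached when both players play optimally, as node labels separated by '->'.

start -> M2 -> d -> r

a (MAX): max(-80, 18) = 18
b (MAX): max(-95, -81, -12) = -12
c (MAX): max(4, -92) = 4
M1 (MIN): min(18, -12, 4) = -12
d (MAX): max(-94, 26, -38) = 26
e (MAX): max(-37, 66, 49) = 66
f (MAX): max(55, 34) = 55
M2 (MIN): min(26, 66, 55) = 26
start (MAX): max(-12, 26) = 26
At start, MAX picks M2 (highest: 26).
At M2, MIN picks d (lowest: 26).
At d, MAX picks r (highest: 26).
Terminal value 26.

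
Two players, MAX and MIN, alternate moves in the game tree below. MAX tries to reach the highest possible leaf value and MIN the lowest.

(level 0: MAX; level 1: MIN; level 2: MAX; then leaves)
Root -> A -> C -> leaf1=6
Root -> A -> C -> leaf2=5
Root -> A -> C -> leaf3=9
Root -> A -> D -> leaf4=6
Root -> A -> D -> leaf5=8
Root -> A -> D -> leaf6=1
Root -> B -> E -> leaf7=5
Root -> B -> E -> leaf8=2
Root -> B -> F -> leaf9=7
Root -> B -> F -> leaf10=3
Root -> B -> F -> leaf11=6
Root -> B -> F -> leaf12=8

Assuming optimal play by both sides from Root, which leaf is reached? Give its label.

leaf5

C (MAX): max(6, 5, 9) = 9
D (MAX): max(6, 8, 1) = 8
A (MIN): min(9, 8) = 8
E (MAX): max(5, 2) = 5
F (MAX): max(7, 3, 6, 8) = 8
B (MIN): min(5, 8) = 5
Root (MAX): max(8, 5) = 8
At Root, MAX picks A (highest: 8).
At A, MIN picks D (lowest: 8).
At D, MAX picks leaf5 (highest: 8).
Terminal value 8.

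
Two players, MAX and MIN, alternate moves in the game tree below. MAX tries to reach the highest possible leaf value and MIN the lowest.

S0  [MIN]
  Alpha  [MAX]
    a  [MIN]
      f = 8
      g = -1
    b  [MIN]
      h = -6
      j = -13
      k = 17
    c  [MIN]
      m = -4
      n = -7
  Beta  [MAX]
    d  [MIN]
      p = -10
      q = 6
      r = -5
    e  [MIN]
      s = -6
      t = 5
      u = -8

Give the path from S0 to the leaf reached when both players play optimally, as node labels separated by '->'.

a (MIN): min(8, -1) = -1
b (MIN): min(-6, -13, 17) = -13
c (MIN): min(-4, -7) = -7
Alpha (MAX): max(-1, -13, -7) = -1
d (MIN): min(-10, 6, -5) = -10
e (MIN): min(-6, 5, -8) = -8
Beta (MAX): max(-10, -8) = -8
S0 (MIN): min(-1, -8) = -8
At S0, MIN picks Beta (lowest: -8).
At Beta, MAX picks e (highest: -8).
At e, MIN picks u (lowest: -8).
Terminal value -8.

S0 -> Beta -> e -> u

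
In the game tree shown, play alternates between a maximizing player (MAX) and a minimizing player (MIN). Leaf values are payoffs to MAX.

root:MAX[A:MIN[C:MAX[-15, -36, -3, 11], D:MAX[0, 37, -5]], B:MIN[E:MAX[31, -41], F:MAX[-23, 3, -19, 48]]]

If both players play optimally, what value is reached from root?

C (MAX): max(-15, -36, -3, 11) = 11
D (MAX): max(0, 37, -5) = 37
A (MIN): min(11, 37) = 11
E (MAX): max(31, -41) = 31
F (MAX): max(-23, 3, -19, 48) = 48
B (MIN): min(31, 48) = 31
root (MAX): max(11, 31) = 31

31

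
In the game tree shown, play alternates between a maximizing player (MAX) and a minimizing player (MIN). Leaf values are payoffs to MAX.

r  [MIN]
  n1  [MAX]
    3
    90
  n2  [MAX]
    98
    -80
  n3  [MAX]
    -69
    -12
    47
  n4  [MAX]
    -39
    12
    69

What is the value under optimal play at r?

n1 (MAX): max(3, 90) = 90
n2 (MAX): max(98, -80) = 98
n3 (MAX): max(-69, -12, 47) = 47
n4 (MAX): max(-39, 12, 69) = 69
r (MIN): min(90, 98, 47, 69) = 47

47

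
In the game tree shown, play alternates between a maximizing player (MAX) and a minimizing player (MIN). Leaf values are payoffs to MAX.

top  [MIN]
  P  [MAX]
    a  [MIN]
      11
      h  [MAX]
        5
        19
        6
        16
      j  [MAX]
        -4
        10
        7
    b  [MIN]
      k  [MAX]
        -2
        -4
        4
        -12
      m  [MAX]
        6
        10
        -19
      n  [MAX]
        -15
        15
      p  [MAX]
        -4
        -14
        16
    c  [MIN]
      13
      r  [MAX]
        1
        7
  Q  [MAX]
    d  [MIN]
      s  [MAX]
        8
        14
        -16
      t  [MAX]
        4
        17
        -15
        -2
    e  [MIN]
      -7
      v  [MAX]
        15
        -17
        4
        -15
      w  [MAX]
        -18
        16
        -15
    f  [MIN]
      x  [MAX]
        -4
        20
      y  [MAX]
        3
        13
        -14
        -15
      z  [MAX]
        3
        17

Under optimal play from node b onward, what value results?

4

k (MAX): max(-2, -4, 4, -12) = 4
m (MAX): max(6, 10, -19) = 10
n (MAX): max(-15, 15) = 15
p (MAX): max(-4, -14, 16) = 16
b (MIN): min(4, 10, 15, 16) = 4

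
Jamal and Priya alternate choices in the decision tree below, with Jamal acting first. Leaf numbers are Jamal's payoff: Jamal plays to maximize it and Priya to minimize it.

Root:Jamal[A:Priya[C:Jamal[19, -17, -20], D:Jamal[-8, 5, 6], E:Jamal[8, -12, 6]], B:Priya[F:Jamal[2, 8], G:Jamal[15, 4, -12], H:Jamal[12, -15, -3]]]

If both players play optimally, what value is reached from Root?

8

C (Jamal): max(19, -17, -20) = 19
D (Jamal): max(-8, 5, 6) = 6
E (Jamal): max(8, -12, 6) = 8
A (Priya): min(19, 6, 8) = 6
F (Jamal): max(2, 8) = 8
G (Jamal): max(15, 4, -12) = 15
H (Jamal): max(12, -15, -3) = 12
B (Priya): min(8, 15, 12) = 8
Root (Jamal): max(6, 8) = 8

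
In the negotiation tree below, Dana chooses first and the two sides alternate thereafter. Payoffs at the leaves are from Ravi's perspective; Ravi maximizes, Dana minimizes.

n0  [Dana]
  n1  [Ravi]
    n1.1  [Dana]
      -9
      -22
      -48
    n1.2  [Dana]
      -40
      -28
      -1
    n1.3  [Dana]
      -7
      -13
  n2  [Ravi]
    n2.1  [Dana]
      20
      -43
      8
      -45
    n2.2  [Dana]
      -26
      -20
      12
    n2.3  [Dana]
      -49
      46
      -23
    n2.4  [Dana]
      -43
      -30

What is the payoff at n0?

-26

n1.1 (Dana): min(-9, -22, -48) = -48
n1.2 (Dana): min(-40, -28, -1) = -40
n1.3 (Dana): min(-7, -13) = -13
n1 (Ravi): max(-48, -40, -13) = -13
n2.1 (Dana): min(20, -43, 8, -45) = -45
n2.2 (Dana): min(-26, -20, 12) = -26
n2.3 (Dana): min(-49, 46, -23) = -49
n2.4 (Dana): min(-43, -30) = -43
n2 (Ravi): max(-45, -26, -49, -43) = -26
n0 (Dana): min(-13, -26) = -26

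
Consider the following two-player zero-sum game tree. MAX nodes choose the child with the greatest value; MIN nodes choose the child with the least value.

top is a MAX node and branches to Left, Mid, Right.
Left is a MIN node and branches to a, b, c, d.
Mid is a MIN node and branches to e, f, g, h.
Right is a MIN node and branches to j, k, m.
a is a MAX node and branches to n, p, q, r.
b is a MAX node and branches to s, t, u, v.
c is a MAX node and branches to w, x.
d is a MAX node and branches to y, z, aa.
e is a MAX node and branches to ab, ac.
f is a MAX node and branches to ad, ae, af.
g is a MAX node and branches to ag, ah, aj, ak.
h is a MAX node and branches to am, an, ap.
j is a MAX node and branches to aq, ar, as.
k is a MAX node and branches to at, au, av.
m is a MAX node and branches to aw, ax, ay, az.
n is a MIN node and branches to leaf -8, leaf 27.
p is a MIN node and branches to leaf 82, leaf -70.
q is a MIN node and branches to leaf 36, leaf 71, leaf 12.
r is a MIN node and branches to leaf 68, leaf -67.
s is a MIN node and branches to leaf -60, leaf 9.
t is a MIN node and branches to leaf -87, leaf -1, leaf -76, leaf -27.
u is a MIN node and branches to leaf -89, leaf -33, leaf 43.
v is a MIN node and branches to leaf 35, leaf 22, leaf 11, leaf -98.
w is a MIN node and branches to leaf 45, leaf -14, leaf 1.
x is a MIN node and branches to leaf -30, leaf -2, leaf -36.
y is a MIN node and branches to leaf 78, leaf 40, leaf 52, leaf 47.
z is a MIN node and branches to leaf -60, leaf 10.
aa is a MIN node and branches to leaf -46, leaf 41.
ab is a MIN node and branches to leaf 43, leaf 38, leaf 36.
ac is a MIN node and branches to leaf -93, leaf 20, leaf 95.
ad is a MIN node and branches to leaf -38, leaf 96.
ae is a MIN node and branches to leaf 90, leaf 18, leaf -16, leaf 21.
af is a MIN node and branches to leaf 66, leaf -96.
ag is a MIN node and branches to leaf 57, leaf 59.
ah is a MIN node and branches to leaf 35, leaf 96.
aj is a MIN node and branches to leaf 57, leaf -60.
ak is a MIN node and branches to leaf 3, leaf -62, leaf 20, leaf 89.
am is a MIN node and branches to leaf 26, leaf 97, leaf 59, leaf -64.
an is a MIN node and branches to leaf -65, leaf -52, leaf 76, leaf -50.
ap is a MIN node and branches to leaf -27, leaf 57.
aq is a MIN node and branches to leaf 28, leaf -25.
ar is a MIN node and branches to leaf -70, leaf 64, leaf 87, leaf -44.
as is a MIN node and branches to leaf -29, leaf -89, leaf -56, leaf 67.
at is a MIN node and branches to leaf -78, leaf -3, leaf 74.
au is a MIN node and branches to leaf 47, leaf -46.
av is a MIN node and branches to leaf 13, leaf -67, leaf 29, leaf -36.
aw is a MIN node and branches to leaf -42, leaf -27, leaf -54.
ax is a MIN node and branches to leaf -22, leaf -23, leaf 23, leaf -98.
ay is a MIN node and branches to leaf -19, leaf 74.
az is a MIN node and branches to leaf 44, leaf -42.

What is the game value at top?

n (MIN): min(-8, 27) = -8
p (MIN): min(82, -70) = -70
q (MIN): min(36, 71, 12) = 12
r (MIN): min(68, -67) = -67
a (MAX): max(-8, -70, 12, -67) = 12
s (MIN): min(-60, 9) = -60
t (MIN): min(-87, -1, -76, -27) = -87
u (MIN): min(-89, -33, 43) = -89
v (MIN): min(35, 22, 11, -98) = -98
b (MAX): max(-60, -87, -89, -98) = -60
w (MIN): min(45, -14, 1) = -14
x (MIN): min(-30, -2, -36) = -36
c (MAX): max(-14, -36) = -14
y (MIN): min(78, 40, 52, 47) = 40
z (MIN): min(-60, 10) = -60
aa (MIN): min(-46, 41) = -46
d (MAX): max(40, -60, -46) = 40
Left (MIN): min(12, -60, -14, 40) = -60
ab (MIN): min(43, 38, 36) = 36
ac (MIN): min(-93, 20, 95) = -93
e (MAX): max(36, -93) = 36
ad (MIN): min(-38, 96) = -38
ae (MIN): min(90, 18, -16, 21) = -16
af (MIN): min(66, -96) = -96
f (MAX): max(-38, -16, -96) = -16
ag (MIN): min(57, 59) = 57
ah (MIN): min(35, 96) = 35
aj (MIN): min(57, -60) = -60
ak (MIN): min(3, -62, 20, 89) = -62
g (MAX): max(57, 35, -60, -62) = 57
am (MIN): min(26, 97, 59, -64) = -64
an (MIN): min(-65, -52, 76, -50) = -65
ap (MIN): min(-27, 57) = -27
h (MAX): max(-64, -65, -27) = -27
Mid (MIN): min(36, -16, 57, -27) = -27
aq (MIN): min(28, -25) = -25
ar (MIN): min(-70, 64, 87, -44) = -70
as (MIN): min(-29, -89, -56, 67) = -89
j (MAX): max(-25, -70, -89) = -25
at (MIN): min(-78, -3, 74) = -78
au (MIN): min(47, -46) = -46
av (MIN): min(13, -67, 29, -36) = -67
k (MAX): max(-78, -46, -67) = -46
aw (MIN): min(-42, -27, -54) = -54
ax (MIN): min(-22, -23, 23, -98) = -98
ay (MIN): min(-19, 74) = -19
az (MIN): min(44, -42) = -42
m (MAX): max(-54, -98, -19, -42) = -19
Right (MIN): min(-25, -46, -19) = -46
top (MAX): max(-60, -27, -46) = -27

-27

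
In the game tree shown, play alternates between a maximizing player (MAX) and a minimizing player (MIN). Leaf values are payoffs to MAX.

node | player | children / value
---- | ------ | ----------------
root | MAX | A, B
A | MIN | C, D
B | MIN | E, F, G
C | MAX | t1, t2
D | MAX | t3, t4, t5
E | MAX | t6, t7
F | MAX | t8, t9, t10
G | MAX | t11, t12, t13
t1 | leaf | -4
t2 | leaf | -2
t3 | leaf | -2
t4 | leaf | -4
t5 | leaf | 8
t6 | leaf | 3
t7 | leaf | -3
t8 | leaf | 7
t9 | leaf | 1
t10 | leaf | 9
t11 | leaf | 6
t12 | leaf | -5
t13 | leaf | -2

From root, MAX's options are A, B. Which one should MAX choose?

B

C (MAX): max(-4, -2) = -2
D (MAX): max(-2, -4, 8) = 8
A (MIN): min(-2, 8) = -2
E (MAX): max(3, -3) = 3
F (MAX): max(7, 1, 9) = 9
G (MAX): max(6, -5, -2) = 6
B (MIN): min(3, 9, 6) = 3
root (MAX): max(-2, 3) = 3
MAX at root wants the highest of {A=-2, B=3}, so chooses B.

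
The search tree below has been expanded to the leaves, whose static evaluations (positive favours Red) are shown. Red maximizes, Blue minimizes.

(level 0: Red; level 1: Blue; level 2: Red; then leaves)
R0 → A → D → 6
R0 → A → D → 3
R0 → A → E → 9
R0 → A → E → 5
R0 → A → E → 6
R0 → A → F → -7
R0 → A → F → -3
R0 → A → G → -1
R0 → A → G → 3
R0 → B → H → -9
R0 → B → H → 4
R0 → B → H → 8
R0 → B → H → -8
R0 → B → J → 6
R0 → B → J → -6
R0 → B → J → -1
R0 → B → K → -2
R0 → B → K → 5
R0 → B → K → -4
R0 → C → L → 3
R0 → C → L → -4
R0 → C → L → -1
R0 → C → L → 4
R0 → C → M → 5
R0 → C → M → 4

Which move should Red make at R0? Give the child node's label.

B

D (Red): max(6, 3) = 6
E (Red): max(9, 5, 6) = 9
F (Red): max(-7, -3) = -3
G (Red): max(-1, 3) = 3
A (Blue): min(6, 9, -3, 3) = -3
H (Red): max(-9, 4, 8, -8) = 8
J (Red): max(6, -6, -1) = 6
K (Red): max(-2, 5, -4) = 5
B (Blue): min(8, 6, 5) = 5
L (Red): max(3, -4, -1, 4) = 4
M (Red): max(5, 4) = 5
C (Blue): min(4, 5) = 4
R0 (Red): max(-3, 5, 4) = 5
Red at R0 wants the highest of {A=-3, B=5, C=4}, so chooses B.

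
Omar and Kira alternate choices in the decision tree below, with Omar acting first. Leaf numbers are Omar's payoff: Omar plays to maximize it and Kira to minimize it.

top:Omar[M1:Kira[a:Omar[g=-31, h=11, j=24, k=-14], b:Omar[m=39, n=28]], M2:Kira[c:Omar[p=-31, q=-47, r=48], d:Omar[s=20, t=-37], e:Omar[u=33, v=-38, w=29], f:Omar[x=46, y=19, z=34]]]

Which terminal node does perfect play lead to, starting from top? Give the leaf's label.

j

a (Omar): max(-31, 11, 24, -14) = 24
b (Omar): max(39, 28) = 39
M1 (Kira): min(24, 39) = 24
c (Omar): max(-31, -47, 48) = 48
d (Omar): max(20, -37) = 20
e (Omar): max(33, -38, 29) = 33
f (Omar): max(46, 19, 34) = 46
M2 (Kira): min(48, 20, 33, 46) = 20
top (Omar): max(24, 20) = 24
At top, Omar picks M1 (highest: 24).
At M1, Kira picks a (lowest: 24).
At a, Omar picks j (highest: 24).
Terminal value 24.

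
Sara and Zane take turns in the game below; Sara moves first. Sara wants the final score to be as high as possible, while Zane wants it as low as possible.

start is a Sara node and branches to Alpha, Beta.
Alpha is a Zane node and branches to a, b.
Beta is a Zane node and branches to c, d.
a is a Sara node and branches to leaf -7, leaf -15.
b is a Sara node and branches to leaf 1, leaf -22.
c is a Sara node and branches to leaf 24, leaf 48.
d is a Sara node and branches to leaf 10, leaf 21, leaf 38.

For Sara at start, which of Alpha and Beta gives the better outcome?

a (Sara): max(-7, -15) = -7
b (Sara): max(1, -22) = 1
Alpha (Zane): min(-7, 1) = -7
c (Sara): max(24, 48) = 48
d (Sara): max(10, 21, 38) = 38
Beta (Zane): min(48, 38) = 38
Sara prefers the higher value; Alpha=-7, Beta=38. Beta is better since 38 > -7.

Beta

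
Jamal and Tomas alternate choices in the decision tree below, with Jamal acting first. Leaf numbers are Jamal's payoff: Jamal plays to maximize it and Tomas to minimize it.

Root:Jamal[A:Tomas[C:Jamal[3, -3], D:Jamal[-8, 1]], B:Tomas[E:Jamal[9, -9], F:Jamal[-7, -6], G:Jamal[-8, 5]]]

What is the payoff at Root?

1

C (Jamal): max(3, -3) = 3
D (Jamal): max(-8, 1) = 1
A (Tomas): min(3, 1) = 1
E (Jamal): max(9, -9) = 9
F (Jamal): max(-7, -6) = -6
G (Jamal): max(-8, 5) = 5
B (Tomas): min(9, -6, 5) = -6
Root (Jamal): max(1, -6) = 1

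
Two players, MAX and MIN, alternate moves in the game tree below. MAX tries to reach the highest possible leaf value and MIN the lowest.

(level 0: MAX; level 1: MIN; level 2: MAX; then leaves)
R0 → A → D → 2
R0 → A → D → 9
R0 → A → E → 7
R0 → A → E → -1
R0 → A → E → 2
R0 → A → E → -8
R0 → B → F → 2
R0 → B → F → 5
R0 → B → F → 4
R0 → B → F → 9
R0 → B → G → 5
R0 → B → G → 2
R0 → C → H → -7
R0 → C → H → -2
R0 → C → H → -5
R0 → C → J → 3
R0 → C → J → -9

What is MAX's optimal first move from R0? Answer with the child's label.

D (MAX): max(2, 9) = 9
E (MAX): max(7, -1, 2, -8) = 7
A (MIN): min(9, 7) = 7
F (MAX): max(2, 5, 4, 9) = 9
G (MAX): max(5, 2) = 5
B (MIN): min(9, 5) = 5
H (MAX): max(-7, -2, -5) = -2
J (MAX): max(3, -9) = 3
C (MIN): min(-2, 3) = -2
R0 (MAX): max(7, 5, -2) = 7
MAX at R0 wants the highest of {A=7, B=5, C=-2}, so chooses A.

A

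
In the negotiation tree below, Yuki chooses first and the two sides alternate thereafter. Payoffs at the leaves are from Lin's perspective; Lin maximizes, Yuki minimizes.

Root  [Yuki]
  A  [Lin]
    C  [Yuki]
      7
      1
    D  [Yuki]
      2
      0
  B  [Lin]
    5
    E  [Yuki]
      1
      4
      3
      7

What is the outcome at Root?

C (Yuki): min(7, 1) = 1
D (Yuki): min(2, 0) = 0
A (Lin): max(1, 0) = 1
E (Yuki): min(1, 4, 3, 7) = 1
B (Lin): max(5, 1) = 5
Root (Yuki): min(1, 5) = 1

1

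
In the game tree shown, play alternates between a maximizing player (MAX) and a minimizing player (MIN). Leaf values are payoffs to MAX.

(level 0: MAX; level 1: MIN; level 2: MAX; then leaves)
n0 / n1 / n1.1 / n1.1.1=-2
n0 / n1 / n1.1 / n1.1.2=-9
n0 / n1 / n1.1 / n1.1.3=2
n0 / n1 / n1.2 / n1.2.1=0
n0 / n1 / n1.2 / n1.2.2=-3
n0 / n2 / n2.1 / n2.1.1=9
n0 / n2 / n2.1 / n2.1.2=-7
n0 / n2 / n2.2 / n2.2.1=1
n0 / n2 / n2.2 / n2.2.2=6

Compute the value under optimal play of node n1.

n1.1 (MAX): max(-2, -9, 2) = 2
n1.2 (MAX): max(0, -3) = 0
n1 (MIN): min(2, 0) = 0

0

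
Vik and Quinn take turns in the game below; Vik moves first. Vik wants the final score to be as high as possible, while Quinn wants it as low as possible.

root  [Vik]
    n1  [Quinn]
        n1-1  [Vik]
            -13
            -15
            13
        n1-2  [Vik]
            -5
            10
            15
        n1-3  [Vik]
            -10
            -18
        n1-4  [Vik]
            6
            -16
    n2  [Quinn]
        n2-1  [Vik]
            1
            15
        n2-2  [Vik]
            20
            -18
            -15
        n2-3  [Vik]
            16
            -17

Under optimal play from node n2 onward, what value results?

n2-1 (Vik): max(1, 15) = 15
n2-2 (Vik): max(20, -18, -15) = 20
n2-3 (Vik): max(16, -17) = 16
n2 (Quinn): min(15, 20, 16) = 15

15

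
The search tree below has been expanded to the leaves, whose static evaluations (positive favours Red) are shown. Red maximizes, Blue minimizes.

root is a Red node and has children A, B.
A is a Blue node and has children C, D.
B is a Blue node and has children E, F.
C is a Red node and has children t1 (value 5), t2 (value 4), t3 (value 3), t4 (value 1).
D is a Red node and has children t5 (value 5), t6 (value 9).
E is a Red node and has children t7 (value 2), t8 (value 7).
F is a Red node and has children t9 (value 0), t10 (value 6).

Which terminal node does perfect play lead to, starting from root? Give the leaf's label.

t10

C (Red): max(5, 4, 3, 1) = 5
D (Red): max(5, 9) = 9
A (Blue): min(5, 9) = 5
E (Red): max(2, 7) = 7
F (Red): max(0, 6) = 6
B (Blue): min(7, 6) = 6
root (Red): max(5, 6) = 6
At root, Red picks B (highest: 6).
At B, Blue picks F (lowest: 6).
At F, Red picks t10 (highest: 6).
Terminal value 6.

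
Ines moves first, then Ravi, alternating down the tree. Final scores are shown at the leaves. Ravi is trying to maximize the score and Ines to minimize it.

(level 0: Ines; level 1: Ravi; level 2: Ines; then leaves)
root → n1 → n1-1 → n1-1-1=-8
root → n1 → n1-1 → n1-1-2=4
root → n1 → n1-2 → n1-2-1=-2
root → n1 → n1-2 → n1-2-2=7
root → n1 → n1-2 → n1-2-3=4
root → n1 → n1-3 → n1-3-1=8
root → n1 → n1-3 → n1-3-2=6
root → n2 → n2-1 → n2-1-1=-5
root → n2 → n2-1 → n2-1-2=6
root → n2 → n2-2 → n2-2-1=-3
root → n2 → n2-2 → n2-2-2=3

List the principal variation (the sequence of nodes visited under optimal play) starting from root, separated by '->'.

root -> n2 -> n2-2 -> n2-2-1

n1-1 (Ines): min(-8, 4) = -8
n1-2 (Ines): min(-2, 7, 4) = -2
n1-3 (Ines): min(8, 6) = 6
n1 (Ravi): max(-8, -2, 6) = 6
n2-1 (Ines): min(-5, 6) = -5
n2-2 (Ines): min(-3, 3) = -3
n2 (Ravi): max(-5, -3) = -3
root (Ines): min(6, -3) = -3
At root, Ines picks n2 (lowest: -3).
At n2, Ravi picks n2-2 (highest: -3).
At n2-2, Ines picks n2-2-1 (lowest: -3).
Terminal value -3.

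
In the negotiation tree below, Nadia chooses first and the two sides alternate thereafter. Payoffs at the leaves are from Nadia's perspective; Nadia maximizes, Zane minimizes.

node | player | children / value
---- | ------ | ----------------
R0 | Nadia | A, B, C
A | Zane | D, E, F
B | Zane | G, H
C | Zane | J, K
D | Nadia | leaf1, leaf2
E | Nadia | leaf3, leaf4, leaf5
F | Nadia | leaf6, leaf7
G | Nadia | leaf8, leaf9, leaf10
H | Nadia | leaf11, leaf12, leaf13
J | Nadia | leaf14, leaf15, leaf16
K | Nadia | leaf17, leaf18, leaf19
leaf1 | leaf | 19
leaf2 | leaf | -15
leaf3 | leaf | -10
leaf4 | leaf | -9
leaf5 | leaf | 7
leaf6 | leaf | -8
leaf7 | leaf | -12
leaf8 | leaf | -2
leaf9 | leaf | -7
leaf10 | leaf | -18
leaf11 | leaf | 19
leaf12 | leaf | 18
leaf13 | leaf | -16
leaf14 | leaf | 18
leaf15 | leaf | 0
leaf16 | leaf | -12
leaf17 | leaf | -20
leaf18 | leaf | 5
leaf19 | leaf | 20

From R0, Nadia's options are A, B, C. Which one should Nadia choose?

D (Nadia): max(19, -15) = 19
E (Nadia): max(-10, -9, 7) = 7
F (Nadia): max(-8, -12) = -8
A (Zane): min(19, 7, -8) = -8
G (Nadia): max(-2, -7, -18) = -2
H (Nadia): max(19, 18, -16) = 19
B (Zane): min(-2, 19) = -2
J (Nadia): max(18, 0, -12) = 18
K (Nadia): max(-20, 5, 20) = 20
C (Zane): min(18, 20) = 18
R0 (Nadia): max(-8, -2, 18) = 18
Nadia at R0 wants the highest of {A=-8, B=-2, C=18}, so chooses C.

C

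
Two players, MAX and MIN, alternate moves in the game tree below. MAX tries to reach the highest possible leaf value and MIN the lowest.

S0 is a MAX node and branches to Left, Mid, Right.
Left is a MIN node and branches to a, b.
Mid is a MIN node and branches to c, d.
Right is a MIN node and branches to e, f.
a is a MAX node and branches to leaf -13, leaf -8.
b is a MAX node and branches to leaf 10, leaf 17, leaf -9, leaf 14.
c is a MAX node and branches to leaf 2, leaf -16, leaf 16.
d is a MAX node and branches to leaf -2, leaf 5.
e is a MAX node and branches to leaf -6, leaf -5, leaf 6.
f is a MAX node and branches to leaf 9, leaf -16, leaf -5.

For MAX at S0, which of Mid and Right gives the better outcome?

Right

c (MAX): max(2, -16, 16) = 16
d (MAX): max(-2, 5) = 5
Mid (MIN): min(16, 5) = 5
e (MAX): max(-6, -5, 6) = 6
f (MAX): max(9, -16, -5) = 9
Right (MIN): min(6, 9) = 6
MAX prefers the higher value; Mid=5, Right=6. Right is better since 6 > 5.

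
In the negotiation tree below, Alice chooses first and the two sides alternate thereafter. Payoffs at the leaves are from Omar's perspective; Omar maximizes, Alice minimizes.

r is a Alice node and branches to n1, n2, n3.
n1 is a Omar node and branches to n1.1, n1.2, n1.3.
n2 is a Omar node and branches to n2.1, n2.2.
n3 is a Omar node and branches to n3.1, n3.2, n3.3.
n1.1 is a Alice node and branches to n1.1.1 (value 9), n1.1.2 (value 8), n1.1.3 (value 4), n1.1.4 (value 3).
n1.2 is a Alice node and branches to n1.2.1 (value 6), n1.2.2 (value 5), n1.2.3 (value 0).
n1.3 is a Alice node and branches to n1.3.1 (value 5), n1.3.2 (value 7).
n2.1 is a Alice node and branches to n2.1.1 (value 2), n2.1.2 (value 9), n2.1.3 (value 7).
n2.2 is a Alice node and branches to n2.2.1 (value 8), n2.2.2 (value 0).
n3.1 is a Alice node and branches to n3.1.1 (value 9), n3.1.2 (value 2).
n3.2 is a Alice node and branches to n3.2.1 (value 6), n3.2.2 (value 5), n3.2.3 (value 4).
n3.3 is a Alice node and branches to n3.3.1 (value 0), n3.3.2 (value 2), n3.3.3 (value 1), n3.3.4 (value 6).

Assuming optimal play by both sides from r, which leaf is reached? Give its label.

n1.1 (Alice): min(9, 8, 4, 3) = 3
n1.2 (Alice): min(6, 5, 0) = 0
n1.3 (Alice): min(5, 7) = 5
n1 (Omar): max(3, 0, 5) = 5
n2.1 (Alice): min(2, 9, 7) = 2
n2.2 (Alice): min(8, 0) = 0
n2 (Omar): max(2, 0) = 2
n3.1 (Alice): min(9, 2) = 2
n3.2 (Alice): min(6, 5, 4) = 4
n3.3 (Alice): min(0, 2, 1, 6) = 0
n3 (Omar): max(2, 4, 0) = 4
r (Alice): min(5, 2, 4) = 2
At r, Alice picks n2 (lowest: 2).
At n2, Omar picks n2.1 (highest: 2).
At n2.1, Alice picks n2.1.1 (lowest: 2).
Terminal value 2.

n2.1.1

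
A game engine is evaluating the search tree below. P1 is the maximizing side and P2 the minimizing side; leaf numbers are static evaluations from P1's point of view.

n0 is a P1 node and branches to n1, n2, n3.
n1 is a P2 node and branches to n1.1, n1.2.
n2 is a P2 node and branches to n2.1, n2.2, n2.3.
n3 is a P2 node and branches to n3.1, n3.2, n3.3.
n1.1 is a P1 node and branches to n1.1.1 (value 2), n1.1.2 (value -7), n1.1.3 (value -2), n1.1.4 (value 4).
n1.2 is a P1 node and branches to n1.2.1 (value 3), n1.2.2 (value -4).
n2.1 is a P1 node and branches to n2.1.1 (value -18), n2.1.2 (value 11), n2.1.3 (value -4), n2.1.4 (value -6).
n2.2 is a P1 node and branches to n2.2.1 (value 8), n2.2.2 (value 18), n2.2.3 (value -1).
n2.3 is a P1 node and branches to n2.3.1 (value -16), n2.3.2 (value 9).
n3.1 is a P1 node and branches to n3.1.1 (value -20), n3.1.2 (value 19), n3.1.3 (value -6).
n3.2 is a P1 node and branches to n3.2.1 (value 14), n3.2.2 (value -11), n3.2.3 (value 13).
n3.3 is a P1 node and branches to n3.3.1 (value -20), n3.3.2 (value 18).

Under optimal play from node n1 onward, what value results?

n1.1 (P1): max(2, -7, -2, 4) = 4
n1.2 (P1): max(3, -4) = 3
n1 (P2): min(4, 3) = 3

3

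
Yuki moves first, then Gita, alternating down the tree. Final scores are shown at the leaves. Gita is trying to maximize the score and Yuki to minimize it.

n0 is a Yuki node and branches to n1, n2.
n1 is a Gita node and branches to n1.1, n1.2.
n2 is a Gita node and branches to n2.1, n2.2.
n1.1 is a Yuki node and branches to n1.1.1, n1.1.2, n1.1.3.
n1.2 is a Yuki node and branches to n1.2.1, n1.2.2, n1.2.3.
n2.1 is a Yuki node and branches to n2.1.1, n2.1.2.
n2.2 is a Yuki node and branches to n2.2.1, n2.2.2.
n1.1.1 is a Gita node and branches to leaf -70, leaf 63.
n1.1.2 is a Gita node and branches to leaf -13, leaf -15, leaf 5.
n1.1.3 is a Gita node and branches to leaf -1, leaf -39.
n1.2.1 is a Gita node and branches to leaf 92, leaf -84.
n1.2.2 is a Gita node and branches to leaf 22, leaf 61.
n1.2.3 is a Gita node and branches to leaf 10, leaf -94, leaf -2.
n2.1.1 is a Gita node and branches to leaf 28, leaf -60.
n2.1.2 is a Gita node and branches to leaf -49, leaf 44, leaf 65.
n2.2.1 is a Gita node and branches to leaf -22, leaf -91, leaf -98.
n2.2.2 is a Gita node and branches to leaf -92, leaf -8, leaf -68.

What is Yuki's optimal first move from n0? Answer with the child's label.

n1

n1.1.1 (Gita): max(-70, 63) = 63
n1.1.2 (Gita): max(-13, -15, 5) = 5
n1.1.3 (Gita): max(-1, -39) = -1
n1.1 (Yuki): min(63, 5, -1) = -1
n1.2.1 (Gita): max(92, -84) = 92
n1.2.2 (Gita): max(22, 61) = 61
n1.2.3 (Gita): max(10, -94, -2) = 10
n1.2 (Yuki): min(92, 61, 10) = 10
n1 (Gita): max(-1, 10) = 10
n2.1.1 (Gita): max(28, -60) = 28
n2.1.2 (Gita): max(-49, 44, 65) = 65
n2.1 (Yuki): min(28, 65) = 28
n2.2.1 (Gita): max(-22, -91, -98) = -22
n2.2.2 (Gita): max(-92, -8, -68) = -8
n2.2 (Yuki): min(-22, -8) = -22
n2 (Gita): max(28, -22) = 28
n0 (Yuki): min(10, 28) = 10
Yuki at n0 wants the lowest of {n1=10, n2=28}, so chooses n1.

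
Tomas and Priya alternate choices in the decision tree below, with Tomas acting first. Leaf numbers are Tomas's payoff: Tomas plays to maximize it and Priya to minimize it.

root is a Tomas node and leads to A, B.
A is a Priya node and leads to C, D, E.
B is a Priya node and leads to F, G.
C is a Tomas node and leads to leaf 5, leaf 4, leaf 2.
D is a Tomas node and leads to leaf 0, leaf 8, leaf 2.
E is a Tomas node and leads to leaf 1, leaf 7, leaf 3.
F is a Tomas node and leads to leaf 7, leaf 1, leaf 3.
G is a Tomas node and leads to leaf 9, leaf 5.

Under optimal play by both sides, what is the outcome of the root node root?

C (Tomas): max(5, 4, 2) = 5
D (Tomas): max(0, 8, 2) = 8
E (Tomas): max(1, 7, 3) = 7
A (Priya): min(5, 8, 7) = 5
F (Tomas): max(7, 1, 3) = 7
G (Tomas): max(9, 5) = 9
B (Priya): min(7, 9) = 7
root (Tomas): max(5, 7) = 7

7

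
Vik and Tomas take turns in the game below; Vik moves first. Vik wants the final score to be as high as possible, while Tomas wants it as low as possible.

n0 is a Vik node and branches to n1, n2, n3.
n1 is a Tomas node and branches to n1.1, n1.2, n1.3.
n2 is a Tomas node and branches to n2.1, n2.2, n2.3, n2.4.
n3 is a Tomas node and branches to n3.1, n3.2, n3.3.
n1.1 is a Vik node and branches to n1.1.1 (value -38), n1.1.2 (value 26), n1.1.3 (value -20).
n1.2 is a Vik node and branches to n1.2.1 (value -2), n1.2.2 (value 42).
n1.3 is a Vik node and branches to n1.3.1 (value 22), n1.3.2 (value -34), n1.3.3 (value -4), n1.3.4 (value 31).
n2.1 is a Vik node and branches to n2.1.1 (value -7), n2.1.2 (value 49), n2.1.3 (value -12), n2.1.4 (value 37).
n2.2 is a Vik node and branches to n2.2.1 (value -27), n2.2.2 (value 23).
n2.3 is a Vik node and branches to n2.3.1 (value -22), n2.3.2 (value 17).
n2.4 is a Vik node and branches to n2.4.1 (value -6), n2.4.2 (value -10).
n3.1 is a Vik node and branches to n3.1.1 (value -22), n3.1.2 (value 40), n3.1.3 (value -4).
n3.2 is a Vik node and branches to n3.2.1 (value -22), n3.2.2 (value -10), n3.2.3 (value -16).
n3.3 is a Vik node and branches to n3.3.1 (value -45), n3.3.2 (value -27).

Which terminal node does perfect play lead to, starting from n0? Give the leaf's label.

n1.1.2

n1.1 (Vik): max(-38, 26, -20) = 26
n1.2 (Vik): max(-2, 42) = 42
n1.3 (Vik): max(22, -34, -4, 31) = 31
n1 (Tomas): min(26, 42, 31) = 26
n2.1 (Vik): max(-7, 49, -12, 37) = 49
n2.2 (Vik): max(-27, 23) = 23
n2.3 (Vik): max(-22, 17) = 17
n2.4 (Vik): max(-6, -10) = -6
n2 (Tomas): min(49, 23, 17, -6) = -6
n3.1 (Vik): max(-22, 40, -4) = 40
n3.2 (Vik): max(-22, -10, -16) = -10
n3.3 (Vik): max(-45, -27) = -27
n3 (Tomas): min(40, -10, -27) = -27
n0 (Vik): max(26, -6, -27) = 26
At n0, Vik picks n1 (highest: 26).
At n1, Tomas picks n1.1 (lowest: 26).
At n1.1, Vik picks n1.1.2 (highest: 26).
Terminal value 26.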